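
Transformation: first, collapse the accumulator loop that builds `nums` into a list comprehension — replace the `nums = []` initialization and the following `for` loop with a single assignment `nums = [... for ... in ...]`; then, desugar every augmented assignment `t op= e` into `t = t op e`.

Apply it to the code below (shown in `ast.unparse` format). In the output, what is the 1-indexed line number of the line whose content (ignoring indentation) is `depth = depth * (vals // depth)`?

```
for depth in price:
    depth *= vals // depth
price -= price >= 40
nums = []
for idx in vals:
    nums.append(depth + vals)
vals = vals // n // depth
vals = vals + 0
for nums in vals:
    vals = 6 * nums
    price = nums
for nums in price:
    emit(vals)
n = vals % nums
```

2

Transformed code:
for depth in price:
    depth = depth * (vals // depth)
price = price - (price >= 40)
nums = [depth + vals for idx in vals]
vals = vals // n // depth
vals = vals + 0
for nums in vals:
    vals = 6 * nums
    price = nums
for nums in price:
    emit(vals)
n = vals % nums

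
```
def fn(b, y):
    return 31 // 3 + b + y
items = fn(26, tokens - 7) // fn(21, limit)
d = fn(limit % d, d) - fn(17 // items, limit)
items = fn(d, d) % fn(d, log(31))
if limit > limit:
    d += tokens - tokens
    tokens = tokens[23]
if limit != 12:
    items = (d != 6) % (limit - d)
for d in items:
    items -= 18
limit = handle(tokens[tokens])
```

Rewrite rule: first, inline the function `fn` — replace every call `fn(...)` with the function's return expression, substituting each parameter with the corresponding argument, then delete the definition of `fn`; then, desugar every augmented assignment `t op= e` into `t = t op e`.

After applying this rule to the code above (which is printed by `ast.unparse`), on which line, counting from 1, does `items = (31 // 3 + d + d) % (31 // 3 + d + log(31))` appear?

3

Transformed code:
items = (31 // 3 + 26 + (tokens - 7)) // (31 // 3 + 21 + limit)
d = 31 // 3 + limit % d + d - (31 // 3 + 17 // items + limit)
items = (31 // 3 + d + d) % (31 // 3 + d + log(31))
if limit > limit:
    d = d + (tokens - tokens)
    tokens = tokens[23]
if limit != 12:
    items = (d != 6) % (limit - d)
for d in items:
    items = items - 18
limit = handle(tokens[tokens])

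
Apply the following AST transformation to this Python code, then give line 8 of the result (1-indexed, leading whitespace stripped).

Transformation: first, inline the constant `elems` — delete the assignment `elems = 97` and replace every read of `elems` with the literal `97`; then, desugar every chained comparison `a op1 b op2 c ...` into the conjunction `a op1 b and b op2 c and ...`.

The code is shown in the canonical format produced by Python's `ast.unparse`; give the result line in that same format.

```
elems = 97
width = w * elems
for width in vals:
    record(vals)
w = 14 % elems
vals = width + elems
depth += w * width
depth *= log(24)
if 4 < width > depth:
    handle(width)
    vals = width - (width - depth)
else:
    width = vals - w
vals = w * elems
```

if 4 < width and width > depth:

Transformed code:
width = w * 97
for width in vals:
    record(vals)
w = 14 % 97
vals = width + 97
depth += w * width
depth *= log(24)
if 4 < width and width > depth:
    handle(width)
    vals = width - (width - depth)
else:
    width = vals - w
vals = w * 97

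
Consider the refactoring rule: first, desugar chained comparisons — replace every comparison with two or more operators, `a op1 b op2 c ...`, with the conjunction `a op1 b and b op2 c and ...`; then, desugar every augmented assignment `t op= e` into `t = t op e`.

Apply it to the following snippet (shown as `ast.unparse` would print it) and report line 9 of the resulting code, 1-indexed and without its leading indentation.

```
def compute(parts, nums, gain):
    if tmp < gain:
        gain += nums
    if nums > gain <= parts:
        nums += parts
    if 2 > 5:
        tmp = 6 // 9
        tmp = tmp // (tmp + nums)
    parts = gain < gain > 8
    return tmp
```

Transformed code:
def compute(parts, nums, gain):
    if tmp < gain:
        gain = gain + nums
    if nums > gain and gain <= parts:
        nums = nums + parts
    if 2 > 5:
        tmp = 6 // 9
        tmp = tmp // (tmp + nums)
    parts = gain < gain and gain > 8
    return tmp

parts = gain < gain and gain > 8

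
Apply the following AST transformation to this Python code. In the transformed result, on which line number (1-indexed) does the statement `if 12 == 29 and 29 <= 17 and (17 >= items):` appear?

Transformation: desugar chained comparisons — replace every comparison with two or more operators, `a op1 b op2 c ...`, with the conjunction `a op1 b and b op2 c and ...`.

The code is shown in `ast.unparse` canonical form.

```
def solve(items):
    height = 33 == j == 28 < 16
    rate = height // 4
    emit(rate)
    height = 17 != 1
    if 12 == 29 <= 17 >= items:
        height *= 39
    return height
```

Transformed code:
def solve(items):
    height = 33 == j and j == 28 and (28 < 16)
    rate = height // 4
    emit(rate)
    height = 17 != 1
    if 12 == 29 and 29 <= 17 and (17 >= items):
        height *= 39
    return height

6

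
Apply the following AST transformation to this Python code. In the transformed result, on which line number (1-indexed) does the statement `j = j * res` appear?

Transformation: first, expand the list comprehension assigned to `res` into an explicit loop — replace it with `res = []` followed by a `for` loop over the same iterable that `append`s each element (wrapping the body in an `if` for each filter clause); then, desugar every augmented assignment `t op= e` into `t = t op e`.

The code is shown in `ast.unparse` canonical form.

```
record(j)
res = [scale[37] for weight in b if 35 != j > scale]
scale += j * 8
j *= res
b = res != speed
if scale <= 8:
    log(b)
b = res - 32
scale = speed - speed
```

7

Transformed code:
record(j)
res = []
for weight in b:
    if 35 != j > scale:
        res.append(scale[37])
scale = scale + j * 8
j = j * res
b = res != speed
if scale <= 8:
    log(b)
b = res - 32
scale = speed - speed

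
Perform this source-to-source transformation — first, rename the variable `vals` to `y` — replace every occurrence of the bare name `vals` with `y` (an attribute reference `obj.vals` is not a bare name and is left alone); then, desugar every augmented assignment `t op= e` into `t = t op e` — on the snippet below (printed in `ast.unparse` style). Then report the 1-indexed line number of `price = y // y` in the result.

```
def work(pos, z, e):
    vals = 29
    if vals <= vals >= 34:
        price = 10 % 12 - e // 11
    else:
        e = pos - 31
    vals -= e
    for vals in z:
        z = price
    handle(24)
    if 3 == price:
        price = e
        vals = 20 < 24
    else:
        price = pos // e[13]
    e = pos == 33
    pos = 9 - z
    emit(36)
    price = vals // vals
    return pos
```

19

Transformed code:
def work(pos, z, e):
    y = 29
    if y <= y >= 34:
        price = 10 % 12 - e // 11
    else:
        e = pos - 31
    y = y - e
    for y in z:
        z = price
    handle(24)
    if 3 == price:
        price = e
        y = 20 < 24
    else:
        price = pos // e[13]
    e = pos == 33
    pos = 9 - z
    emit(36)
    price = y // y
    return pos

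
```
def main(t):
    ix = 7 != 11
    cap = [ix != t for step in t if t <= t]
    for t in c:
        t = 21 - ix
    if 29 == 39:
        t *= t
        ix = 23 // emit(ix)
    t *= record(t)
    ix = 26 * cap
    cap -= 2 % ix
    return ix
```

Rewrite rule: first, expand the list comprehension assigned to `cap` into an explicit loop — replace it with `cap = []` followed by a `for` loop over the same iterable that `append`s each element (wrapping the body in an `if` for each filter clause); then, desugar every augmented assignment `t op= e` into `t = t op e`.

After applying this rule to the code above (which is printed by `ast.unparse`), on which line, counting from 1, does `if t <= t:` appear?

5

Transformed code:
def main(t):
    ix = 7 != 11
    cap = []
    for step in t:
        if t <= t:
            cap.append(ix != t)
    for t in c:
        t = 21 - ix
    if 29 == 39:
        t = t * t
        ix = 23 // emit(ix)
    t = t * record(t)
    ix = 26 * cap
    cap = cap - 2 % ix
    return ix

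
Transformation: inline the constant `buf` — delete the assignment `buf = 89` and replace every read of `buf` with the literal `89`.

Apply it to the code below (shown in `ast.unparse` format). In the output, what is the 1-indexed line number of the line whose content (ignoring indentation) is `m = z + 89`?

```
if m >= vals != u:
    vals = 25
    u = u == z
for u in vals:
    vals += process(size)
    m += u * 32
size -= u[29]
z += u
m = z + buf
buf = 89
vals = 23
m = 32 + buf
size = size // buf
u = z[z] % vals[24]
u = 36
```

9

Transformed code:
if m >= vals != u:
    vals = 25
    u = u == z
for u in vals:
    vals += process(size)
    m += u * 32
size -= u[29]
z += u
m = z + 89
vals = 23
m = 32 + 89
size = size // 89
u = z[z] % vals[24]
u = 36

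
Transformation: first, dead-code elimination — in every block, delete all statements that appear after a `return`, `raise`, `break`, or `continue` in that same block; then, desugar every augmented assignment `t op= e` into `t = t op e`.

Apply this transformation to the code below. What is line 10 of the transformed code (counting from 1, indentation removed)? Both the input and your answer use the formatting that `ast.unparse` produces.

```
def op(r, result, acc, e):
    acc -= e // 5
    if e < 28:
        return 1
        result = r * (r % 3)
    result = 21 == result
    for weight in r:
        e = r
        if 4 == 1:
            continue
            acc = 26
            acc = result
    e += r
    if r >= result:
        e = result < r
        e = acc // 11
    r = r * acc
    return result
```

e = e + r

Transformed code:
def op(r, result, acc, e):
    acc = acc - e // 5
    if e < 28:
        return 1
    result = 21 == result
    for weight in r:
        e = r
        if 4 == 1:
            continue
    e = e + r
    if r >= result:
        e = result < r
        e = acc // 11
    r = r * acc
    return result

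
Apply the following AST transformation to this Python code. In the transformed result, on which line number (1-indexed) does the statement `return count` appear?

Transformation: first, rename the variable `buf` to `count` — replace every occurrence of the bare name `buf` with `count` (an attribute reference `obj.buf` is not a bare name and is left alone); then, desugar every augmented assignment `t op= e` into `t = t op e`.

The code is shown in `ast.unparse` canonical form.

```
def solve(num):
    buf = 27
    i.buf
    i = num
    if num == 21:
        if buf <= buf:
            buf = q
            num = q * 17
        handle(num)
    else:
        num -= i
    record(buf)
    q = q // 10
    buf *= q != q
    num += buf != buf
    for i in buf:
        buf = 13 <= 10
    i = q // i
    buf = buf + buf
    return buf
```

20

Transformed code:
def solve(num):
    count = 27
    i.buf
    i = num
    if num == 21:
        if count <= count:
            count = q
            num = q * 17
        handle(num)
    else:
        num = num - i
    record(count)
    q = q // 10
    count = count * (q != q)
    num = num + (count != count)
    for i in count:
        count = 13 <= 10
    i = q // i
    count = count + count
    return count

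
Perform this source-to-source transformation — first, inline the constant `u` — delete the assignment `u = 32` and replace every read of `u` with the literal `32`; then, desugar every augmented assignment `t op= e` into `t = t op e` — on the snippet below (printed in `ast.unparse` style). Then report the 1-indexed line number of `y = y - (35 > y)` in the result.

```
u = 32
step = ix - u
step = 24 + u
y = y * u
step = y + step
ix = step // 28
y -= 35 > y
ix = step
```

6

Transformed code:
step = ix - 32
step = 24 + 32
y = y * 32
step = y + step
ix = step // 28
y = y - (35 > y)
ix = step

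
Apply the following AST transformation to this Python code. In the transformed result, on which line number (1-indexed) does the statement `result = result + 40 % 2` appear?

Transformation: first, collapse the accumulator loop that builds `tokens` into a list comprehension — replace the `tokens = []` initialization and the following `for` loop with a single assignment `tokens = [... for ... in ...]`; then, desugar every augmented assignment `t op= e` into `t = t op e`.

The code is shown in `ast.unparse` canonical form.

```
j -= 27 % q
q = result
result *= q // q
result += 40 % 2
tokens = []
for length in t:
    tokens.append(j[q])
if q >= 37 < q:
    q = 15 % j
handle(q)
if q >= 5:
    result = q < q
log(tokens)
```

Transformed code:
j = j - 27 % q
q = result
result = result * (q // q)
result = result + 40 % 2
tokens = [j[q] for length in t]
if q >= 37 < q:
    q = 15 % j
handle(q)
if q >= 5:
    result = q < q
log(tokens)

4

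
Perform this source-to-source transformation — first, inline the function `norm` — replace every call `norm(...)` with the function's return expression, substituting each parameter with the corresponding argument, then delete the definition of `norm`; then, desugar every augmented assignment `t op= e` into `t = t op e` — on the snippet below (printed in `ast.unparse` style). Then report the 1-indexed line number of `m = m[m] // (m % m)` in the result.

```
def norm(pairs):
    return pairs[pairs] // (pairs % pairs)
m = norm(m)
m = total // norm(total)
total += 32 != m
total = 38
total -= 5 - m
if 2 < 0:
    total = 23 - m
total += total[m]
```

1

Transformed code:
m = m[m] // (m % m)
m = total // (total[total] // (total % total))
total = total + (32 != m)
total = 38
total = total - (5 - m)
if 2 < 0:
    total = 23 - m
total = total + total[m]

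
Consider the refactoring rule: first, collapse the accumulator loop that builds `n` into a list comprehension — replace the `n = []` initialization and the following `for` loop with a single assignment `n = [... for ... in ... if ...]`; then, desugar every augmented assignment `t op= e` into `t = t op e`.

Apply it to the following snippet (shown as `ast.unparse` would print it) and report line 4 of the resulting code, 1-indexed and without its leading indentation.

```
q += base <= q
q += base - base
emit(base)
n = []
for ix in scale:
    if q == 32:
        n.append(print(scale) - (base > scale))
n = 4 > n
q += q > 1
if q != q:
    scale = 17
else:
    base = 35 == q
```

n = [print(scale) - (base > scale) for ix in scale if q == 32]

Transformed code:
q = q + (base <= q)
q = q + (base - base)
emit(base)
n = [print(scale) - (base > scale) for ix in scale if q == 32]
n = 4 > n
q = q + (q > 1)
if q != q:
    scale = 17
else:
    base = 35 == q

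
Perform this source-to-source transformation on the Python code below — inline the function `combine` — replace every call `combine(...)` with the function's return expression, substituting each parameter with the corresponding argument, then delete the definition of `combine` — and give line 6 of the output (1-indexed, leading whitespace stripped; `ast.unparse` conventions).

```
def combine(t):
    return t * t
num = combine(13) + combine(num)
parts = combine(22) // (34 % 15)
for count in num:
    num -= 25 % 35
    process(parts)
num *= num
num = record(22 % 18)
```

num *= num

Transformed code:
num = 13 * 13 + num * num
parts = 22 * 22 // (34 % 15)
for count in num:
    num -= 25 % 35
    process(parts)
num *= num
num = record(22 % 18)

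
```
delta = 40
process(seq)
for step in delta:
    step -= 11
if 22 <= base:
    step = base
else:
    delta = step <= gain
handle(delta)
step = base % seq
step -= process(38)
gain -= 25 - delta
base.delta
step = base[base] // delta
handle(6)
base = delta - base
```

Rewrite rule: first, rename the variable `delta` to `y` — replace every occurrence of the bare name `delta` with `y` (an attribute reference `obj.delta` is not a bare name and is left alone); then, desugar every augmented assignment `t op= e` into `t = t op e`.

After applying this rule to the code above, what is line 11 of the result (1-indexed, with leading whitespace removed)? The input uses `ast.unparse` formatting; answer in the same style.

Transformed code:
y = 40
process(seq)
for step in y:
    step = step - 11
if 22 <= base:
    step = base
else:
    y = step <= gain
handle(y)
step = base % seq
step = step - process(38)
gain = gain - (25 - y)
base.delta
step = base[base] // y
handle(6)
base = y - base

step = step - process(38)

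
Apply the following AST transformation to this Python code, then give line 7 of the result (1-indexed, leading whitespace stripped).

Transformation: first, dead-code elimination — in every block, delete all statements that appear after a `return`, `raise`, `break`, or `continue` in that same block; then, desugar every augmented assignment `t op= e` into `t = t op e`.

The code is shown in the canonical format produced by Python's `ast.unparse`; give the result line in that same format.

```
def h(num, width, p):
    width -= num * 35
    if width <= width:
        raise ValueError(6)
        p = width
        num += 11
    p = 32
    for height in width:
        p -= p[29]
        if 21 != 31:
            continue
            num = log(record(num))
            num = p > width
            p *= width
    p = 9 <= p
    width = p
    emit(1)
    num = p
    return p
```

Transformed code:
def h(num, width, p):
    width = width - num * 35
    if width <= width:
        raise ValueError(6)
    p = 32
    for height in width:
        p = p - p[29]
        if 21 != 31:
            continue
    p = 9 <= p
    width = p
    emit(1)
    num = p
    return p

p = p - p[29]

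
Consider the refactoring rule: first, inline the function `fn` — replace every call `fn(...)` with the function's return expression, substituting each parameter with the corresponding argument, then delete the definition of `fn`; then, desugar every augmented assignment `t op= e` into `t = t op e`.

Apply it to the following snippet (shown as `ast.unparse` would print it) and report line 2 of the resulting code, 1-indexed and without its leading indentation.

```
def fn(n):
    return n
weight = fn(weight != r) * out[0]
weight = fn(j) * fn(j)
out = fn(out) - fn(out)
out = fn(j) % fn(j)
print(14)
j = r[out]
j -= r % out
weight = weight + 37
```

Transformed code:
weight = (weight != r) * out[0]
weight = j * j
out = out - out
out = j % j
print(14)
j = r[out]
j = j - r % out
weight = weight + 37

weight = j * j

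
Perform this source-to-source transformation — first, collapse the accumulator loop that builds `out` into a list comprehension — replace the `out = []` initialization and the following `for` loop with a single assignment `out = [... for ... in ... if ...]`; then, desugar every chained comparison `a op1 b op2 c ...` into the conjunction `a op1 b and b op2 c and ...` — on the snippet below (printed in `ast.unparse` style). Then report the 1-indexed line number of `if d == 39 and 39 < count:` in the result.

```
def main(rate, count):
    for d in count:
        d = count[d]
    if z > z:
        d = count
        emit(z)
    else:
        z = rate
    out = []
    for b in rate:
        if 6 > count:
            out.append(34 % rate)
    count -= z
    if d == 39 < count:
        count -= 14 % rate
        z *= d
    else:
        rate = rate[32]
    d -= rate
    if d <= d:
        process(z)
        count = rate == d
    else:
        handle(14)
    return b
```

Transformed code:
def main(rate, count):
    for d in count:
        d = count[d]
    if z > z:
        d = count
        emit(z)
    else:
        z = rate
    out = [34 % rate for b in rate if 6 > count]
    count -= z
    if d == 39 and 39 < count:
        count -= 14 % rate
        z *= d
    else:
        rate = rate[32]
    d -= rate
    if d <= d:
        process(z)
        count = rate == d
    else:
        handle(14)
    return b

11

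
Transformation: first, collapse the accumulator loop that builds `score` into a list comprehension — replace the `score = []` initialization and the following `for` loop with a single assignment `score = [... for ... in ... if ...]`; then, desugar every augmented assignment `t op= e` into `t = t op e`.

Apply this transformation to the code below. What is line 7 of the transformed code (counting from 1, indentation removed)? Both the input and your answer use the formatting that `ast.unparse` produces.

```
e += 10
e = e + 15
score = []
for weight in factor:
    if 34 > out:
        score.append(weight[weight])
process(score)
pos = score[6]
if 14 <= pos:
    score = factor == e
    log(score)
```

Transformed code:
e = e + 10
e = e + 15
score = [weight[weight] for weight in factor if 34 > out]
process(score)
pos = score[6]
if 14 <= pos:
    score = factor == e
    log(score)

score = factor == e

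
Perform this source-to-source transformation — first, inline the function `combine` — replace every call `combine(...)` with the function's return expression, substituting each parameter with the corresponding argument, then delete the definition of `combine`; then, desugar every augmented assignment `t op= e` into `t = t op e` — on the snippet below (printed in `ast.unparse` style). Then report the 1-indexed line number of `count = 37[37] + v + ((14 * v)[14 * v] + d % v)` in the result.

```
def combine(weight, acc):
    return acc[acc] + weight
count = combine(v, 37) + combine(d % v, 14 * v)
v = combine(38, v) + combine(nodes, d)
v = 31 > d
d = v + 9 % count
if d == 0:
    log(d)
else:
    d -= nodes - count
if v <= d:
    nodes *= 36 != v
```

Transformed code:
count = 37[37] + v + ((14 * v)[14 * v] + d % v)
v = v[v] + 38 + (d[d] + nodes)
v = 31 > d
d = v + 9 % count
if d == 0:
    log(d)
else:
    d = d - (nodes - count)
if v <= d:
    nodes = nodes * (36 != v)

1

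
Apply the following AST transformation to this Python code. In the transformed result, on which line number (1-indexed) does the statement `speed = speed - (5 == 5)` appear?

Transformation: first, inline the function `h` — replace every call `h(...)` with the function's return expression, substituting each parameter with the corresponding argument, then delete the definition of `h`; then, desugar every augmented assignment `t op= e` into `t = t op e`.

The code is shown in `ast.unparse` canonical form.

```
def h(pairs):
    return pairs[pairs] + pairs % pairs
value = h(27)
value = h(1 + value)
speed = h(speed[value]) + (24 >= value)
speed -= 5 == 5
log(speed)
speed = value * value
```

Transformed code:
value = 27[27] + 27 % 27
value = (1 + value)[1 + value] + (1 + value) % (1 + value)
speed = speed[value][speed[value]] + speed[value] % speed[value] + (24 >= value)
speed = speed - (5 == 5)
log(speed)
speed = value * value

4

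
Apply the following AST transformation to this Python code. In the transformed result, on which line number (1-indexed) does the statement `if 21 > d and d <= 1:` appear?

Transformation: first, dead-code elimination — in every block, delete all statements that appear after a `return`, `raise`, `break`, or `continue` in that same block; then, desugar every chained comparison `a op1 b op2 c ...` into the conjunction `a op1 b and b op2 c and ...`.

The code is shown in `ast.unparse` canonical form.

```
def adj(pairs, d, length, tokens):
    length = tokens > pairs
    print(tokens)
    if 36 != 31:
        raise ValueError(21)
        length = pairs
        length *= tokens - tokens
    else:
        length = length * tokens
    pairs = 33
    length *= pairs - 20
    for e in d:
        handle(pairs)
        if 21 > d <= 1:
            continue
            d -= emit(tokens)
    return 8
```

12

Transformed code:
def adj(pairs, d, length, tokens):
    length = tokens > pairs
    print(tokens)
    if 36 != 31:
        raise ValueError(21)
    else:
        length = length * tokens
    pairs = 33
    length *= pairs - 20
    for e in d:
        handle(pairs)
        if 21 > d and d <= 1:
            continue
    return 8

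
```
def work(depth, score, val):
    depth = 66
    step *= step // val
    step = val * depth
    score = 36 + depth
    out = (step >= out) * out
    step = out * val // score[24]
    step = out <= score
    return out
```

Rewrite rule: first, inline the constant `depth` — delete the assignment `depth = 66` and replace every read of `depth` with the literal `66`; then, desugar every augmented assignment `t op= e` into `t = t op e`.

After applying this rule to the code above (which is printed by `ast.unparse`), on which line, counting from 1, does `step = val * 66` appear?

3

Transformed code:
def work(depth, score, val):
    step = step * (step // val)
    step = val * 66
    score = 36 + 66
    out = (step >= out) * out
    step = out * val // score[24]
    step = out <= score
    return out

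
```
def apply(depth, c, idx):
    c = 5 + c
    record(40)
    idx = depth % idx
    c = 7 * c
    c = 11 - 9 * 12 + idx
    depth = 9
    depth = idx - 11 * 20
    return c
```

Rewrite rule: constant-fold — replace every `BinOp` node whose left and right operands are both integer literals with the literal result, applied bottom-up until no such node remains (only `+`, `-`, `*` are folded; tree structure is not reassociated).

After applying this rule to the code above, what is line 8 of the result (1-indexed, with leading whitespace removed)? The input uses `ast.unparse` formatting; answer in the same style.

Transformed code:
def apply(depth, c, idx):
    c = 5 + c
    record(40)
    idx = depth % idx
    c = 7 * c
    c = -97 + idx
    depth = 9
    depth = idx - 220
    return c

depth = idx - 220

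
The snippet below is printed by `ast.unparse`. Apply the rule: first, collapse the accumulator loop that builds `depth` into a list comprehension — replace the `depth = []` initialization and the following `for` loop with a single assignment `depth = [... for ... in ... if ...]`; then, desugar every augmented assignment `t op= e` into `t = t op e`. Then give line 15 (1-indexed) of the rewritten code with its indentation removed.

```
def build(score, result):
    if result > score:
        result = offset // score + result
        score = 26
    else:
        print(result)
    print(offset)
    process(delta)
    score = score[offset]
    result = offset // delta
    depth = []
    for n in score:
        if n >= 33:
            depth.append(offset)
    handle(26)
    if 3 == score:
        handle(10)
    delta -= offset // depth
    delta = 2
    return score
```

Transformed code:
def build(score, result):
    if result > score:
        result = offset // score + result
        score = 26
    else:
        print(result)
    print(offset)
    process(delta)
    score = score[offset]
    result = offset // delta
    depth = [offset for n in score if n >= 33]
    handle(26)
    if 3 == score:
        handle(10)
    delta = delta - offset // depth
    delta = 2
    return score

delta = delta - offset // depth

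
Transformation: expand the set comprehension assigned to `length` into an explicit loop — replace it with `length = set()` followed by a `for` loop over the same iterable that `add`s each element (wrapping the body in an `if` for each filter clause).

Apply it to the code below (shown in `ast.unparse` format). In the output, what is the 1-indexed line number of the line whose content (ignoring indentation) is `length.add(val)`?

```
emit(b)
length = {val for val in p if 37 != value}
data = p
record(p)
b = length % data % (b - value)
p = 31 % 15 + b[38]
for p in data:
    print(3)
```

Transformed code:
emit(b)
length = set()
for val in p:
    if 37 != value:
        length.add(val)
data = p
record(p)
b = length % data % (b - value)
p = 31 % 15 + b[38]
for p in data:
    print(3)

5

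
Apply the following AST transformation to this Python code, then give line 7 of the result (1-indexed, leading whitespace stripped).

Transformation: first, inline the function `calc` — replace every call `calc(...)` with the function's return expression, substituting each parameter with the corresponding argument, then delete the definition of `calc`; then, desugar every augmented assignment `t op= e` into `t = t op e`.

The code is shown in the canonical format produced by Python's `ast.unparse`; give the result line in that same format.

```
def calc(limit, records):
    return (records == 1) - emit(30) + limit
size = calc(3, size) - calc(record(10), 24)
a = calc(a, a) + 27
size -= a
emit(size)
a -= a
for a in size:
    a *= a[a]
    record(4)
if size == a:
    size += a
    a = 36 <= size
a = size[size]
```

a = a * a[a]

Transformed code:
size = (size == 1) - emit(30) + 3 - ((24 == 1) - emit(30) + record(10))
a = (a == 1) - emit(30) + a + 27
size = size - a
emit(size)
a = a - a
for a in size:
    a = a * a[a]
    record(4)
if size == a:
    size = size + a
    a = 36 <= size
a = size[size]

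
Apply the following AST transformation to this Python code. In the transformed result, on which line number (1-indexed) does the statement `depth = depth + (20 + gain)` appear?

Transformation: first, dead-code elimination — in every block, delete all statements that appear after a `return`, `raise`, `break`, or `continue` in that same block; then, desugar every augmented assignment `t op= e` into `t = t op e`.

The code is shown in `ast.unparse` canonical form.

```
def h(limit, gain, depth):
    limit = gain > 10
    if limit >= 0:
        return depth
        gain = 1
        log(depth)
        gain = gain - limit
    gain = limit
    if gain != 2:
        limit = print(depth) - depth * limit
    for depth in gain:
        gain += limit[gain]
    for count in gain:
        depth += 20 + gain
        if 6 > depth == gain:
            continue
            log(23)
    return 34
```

Transformed code:
def h(limit, gain, depth):
    limit = gain > 10
    if limit >= 0:
        return depth
    gain = limit
    if gain != 2:
        limit = print(depth) - depth * limit
    for depth in gain:
        gain = gain + limit[gain]
    for count in gain:
        depth = depth + (20 + gain)
        if 6 > depth == gain:
            continue
    return 34

11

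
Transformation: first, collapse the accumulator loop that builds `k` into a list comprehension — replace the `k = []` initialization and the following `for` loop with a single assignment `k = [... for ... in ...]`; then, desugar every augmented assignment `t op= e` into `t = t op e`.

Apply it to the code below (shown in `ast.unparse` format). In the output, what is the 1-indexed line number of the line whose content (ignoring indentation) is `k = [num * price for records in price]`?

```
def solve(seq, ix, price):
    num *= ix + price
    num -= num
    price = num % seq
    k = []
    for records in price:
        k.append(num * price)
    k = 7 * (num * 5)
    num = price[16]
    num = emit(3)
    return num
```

5

Transformed code:
def solve(seq, ix, price):
    num = num * (ix + price)
    num = num - num
    price = num % seq
    k = [num * price for records in price]
    k = 7 * (num * 5)
    num = price[16]
    num = emit(3)
    return num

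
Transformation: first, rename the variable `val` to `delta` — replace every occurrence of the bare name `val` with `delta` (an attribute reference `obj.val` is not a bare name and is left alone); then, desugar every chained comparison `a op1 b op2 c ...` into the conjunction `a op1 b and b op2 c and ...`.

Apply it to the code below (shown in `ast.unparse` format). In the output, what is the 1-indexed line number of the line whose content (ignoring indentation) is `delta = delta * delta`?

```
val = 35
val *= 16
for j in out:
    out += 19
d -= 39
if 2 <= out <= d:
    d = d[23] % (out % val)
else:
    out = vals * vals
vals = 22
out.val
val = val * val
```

12

Transformed code:
delta = 35
delta *= 16
for j in out:
    out += 19
d -= 39
if 2 <= out and out <= d:
    d = d[23] % (out % delta)
else:
    out = vals * vals
vals = 22
out.val
delta = delta * delta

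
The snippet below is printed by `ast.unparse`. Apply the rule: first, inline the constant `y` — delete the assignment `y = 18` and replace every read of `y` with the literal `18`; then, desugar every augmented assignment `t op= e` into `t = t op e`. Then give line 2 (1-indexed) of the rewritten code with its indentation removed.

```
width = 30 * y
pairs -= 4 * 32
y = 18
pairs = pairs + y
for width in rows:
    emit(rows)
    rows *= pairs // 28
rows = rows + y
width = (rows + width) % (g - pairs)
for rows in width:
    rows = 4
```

pairs = pairs - 4 * 32

Transformed code:
width = 30 * 18
pairs = pairs - 4 * 32
pairs = pairs + 18
for width in rows:
    emit(rows)
    rows = rows * (pairs // 28)
rows = rows + 18
width = (rows + width) % (g - pairs)
for rows in width:
    rows = 4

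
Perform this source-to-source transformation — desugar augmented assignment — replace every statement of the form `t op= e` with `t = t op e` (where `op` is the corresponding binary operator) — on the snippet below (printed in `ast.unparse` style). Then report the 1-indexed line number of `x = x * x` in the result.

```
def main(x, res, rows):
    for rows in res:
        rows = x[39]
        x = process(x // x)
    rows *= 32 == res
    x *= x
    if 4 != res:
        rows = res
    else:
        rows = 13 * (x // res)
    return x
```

6

Transformed code:
def main(x, res, rows):
    for rows in res:
        rows = x[39]
        x = process(x // x)
    rows = rows * (32 == res)
    x = x * x
    if 4 != res:
        rows = res
    else:
        rows = 13 * (x // res)
    return x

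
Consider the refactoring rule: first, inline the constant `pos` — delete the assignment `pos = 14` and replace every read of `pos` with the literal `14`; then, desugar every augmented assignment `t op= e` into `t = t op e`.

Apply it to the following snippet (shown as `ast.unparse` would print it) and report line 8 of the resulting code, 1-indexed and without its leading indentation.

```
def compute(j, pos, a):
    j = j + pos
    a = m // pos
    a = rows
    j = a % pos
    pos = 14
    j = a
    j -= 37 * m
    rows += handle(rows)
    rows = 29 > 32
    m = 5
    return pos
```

Transformed code:
def compute(j, pos, a):
    j = j + 14
    a = m // 14
    a = rows
    j = a % 14
    j = a
    j = j - 37 * m
    rows = rows + handle(rows)
    rows = 29 > 32
    m = 5
    return 14

rows = rows + handle(rows)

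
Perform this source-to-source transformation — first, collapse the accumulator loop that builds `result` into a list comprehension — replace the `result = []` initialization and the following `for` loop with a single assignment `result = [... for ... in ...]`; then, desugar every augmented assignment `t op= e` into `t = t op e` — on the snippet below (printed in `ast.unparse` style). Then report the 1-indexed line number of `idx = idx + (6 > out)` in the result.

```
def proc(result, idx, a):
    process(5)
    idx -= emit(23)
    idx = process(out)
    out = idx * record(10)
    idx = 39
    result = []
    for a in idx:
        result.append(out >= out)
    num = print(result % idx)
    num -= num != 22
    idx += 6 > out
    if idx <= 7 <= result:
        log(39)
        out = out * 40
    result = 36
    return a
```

Transformed code:
def proc(result, idx, a):
    process(5)
    idx = idx - emit(23)
    idx = process(out)
    out = idx * record(10)
    idx = 39
    result = [out >= out for a in idx]
    num = print(result % idx)
    num = num - (num != 22)
    idx = idx + (6 > out)
    if idx <= 7 <= result:
        log(39)
        out = out * 40
    result = 36
    return a

10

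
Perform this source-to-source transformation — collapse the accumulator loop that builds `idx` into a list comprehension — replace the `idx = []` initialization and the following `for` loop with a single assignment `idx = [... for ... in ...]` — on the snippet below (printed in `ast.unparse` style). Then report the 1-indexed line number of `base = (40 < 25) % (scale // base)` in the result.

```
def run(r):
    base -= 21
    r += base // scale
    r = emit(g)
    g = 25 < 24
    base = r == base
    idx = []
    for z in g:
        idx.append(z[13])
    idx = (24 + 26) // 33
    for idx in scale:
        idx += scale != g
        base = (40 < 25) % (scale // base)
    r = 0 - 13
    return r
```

11

Transformed code:
def run(r):
    base -= 21
    r += base // scale
    r = emit(g)
    g = 25 < 24
    base = r == base
    idx = [z[13] for z in g]
    idx = (24 + 26) // 33
    for idx in scale:
        idx += scale != g
        base = (40 < 25) % (scale // base)
    r = 0 - 13
    return r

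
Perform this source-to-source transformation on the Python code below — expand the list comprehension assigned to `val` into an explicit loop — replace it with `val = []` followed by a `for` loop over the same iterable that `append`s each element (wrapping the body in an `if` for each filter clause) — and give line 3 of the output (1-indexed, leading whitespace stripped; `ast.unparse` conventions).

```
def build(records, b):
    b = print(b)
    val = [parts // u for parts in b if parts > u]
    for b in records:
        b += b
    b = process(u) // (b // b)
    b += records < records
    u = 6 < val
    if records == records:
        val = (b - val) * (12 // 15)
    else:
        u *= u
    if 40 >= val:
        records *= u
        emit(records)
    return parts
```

Transformed code:
def build(records, b):
    b = print(b)
    val = []
    for parts in b:
        if parts > u:
            val.append(parts // u)
    for b in records:
        b += b
    b = process(u) // (b // b)
    b += records < records
    u = 6 < val
    if records == records:
        val = (b - val) * (12 // 15)
    else:
        u *= u
    if 40 >= val:
        records *= u
        emit(records)
    return parts

val = []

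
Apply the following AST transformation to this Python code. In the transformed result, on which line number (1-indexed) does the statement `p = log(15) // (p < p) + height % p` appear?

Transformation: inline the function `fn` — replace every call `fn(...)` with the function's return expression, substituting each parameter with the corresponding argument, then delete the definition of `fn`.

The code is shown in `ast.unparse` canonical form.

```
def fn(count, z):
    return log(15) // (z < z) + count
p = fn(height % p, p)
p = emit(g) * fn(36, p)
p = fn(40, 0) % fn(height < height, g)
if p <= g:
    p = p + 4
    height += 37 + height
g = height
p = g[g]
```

1

Transformed code:
p = log(15) // (p < p) + height % p
p = emit(g) * (log(15) // (p < p) + 36)
p = (log(15) // (0 < 0) + 40) % (log(15) // (g < g) + (height < height))
if p <= g:
    p = p + 4
    height += 37 + height
g = height
p = g[g]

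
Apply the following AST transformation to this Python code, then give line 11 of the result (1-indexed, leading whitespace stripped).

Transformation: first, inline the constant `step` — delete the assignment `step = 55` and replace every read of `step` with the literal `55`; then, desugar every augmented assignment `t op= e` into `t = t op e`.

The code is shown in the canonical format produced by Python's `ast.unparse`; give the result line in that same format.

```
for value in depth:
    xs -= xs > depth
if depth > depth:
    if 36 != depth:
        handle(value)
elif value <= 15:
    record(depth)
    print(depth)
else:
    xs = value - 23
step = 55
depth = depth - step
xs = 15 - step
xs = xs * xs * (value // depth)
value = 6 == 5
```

depth = depth - 55

Transformed code:
for value in depth:
    xs = xs - (xs > depth)
if depth > depth:
    if 36 != depth:
        handle(value)
elif value <= 15:
    record(depth)
    print(depth)
else:
    xs = value - 23
depth = depth - 55
xs = 15 - 55
xs = xs * xs * (value // depth)
value = 6 == 5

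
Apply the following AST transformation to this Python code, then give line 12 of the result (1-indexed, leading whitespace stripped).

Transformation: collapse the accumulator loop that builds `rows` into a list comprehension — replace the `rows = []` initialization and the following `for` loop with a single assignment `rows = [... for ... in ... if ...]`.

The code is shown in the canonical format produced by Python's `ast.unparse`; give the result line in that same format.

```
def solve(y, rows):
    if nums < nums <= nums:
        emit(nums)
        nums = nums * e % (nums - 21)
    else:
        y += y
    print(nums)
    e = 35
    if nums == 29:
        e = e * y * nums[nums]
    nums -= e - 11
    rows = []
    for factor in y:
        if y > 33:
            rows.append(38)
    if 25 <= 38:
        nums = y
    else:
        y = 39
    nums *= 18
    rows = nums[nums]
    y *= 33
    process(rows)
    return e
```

rows = [38 for factor in y if y > 33]

Transformed code:
def solve(y, rows):
    if nums < nums <= nums:
        emit(nums)
        nums = nums * e % (nums - 21)
    else:
        y += y
    print(nums)
    e = 35
    if nums == 29:
        e = e * y * nums[nums]
    nums -= e - 11
    rows = [38 for factor in y if y > 33]
    if 25 <= 38:
        nums = y
    else:
        y = 39
    nums *= 18
    rows = nums[nums]
    y *= 33
    process(rows)
    return e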